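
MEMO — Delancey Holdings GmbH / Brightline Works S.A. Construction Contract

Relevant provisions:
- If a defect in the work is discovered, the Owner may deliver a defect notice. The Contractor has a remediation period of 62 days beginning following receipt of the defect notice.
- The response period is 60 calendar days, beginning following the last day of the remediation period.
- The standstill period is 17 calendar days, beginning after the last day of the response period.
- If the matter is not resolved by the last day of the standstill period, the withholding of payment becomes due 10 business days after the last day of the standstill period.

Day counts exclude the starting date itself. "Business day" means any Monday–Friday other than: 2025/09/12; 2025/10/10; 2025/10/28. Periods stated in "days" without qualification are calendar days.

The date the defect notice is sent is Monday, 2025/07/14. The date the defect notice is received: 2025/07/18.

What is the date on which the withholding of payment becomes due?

The last day of the remediation period: 62 calendar days after 2025/07/18 is 2025/09/18.
Adding 60 calendar days to 2025/09/18 gives 2025/11/17, which is the last day of the response period.
The last day of the standstill period: 17 calendar days after 2025/11/17 is 2025/12/04.
From Thursday, 2025/12/04, 10 business days (Dec 5, Dec 8, Dec 9, Dec 10, Dec 11, Dec 12, Dec 15, Dec 16, Dec 17, Dec 18, skipping weekends) brings us to Thursday, 2025/12/18, which is the date on which the withholding of payment becomes due.

2025/12/18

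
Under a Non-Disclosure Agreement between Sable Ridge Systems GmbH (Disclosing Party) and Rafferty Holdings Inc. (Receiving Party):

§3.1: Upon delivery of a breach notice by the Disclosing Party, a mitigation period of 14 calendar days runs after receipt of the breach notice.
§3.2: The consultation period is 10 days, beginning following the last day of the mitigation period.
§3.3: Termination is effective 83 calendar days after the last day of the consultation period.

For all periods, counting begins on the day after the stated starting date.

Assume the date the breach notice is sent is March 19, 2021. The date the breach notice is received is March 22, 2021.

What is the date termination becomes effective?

July 7, 2021

The last day of the mitigation period: March 22, 2021 + 14 days = April 5, 2021.
Adding 10 calendar days to April 5, 2021 gives April 15, 2021, which is the last day of the consultation period.
Adding 83 calendar days to April 15, 2021 gives July 7, 2021, which is the date termination becomes effective.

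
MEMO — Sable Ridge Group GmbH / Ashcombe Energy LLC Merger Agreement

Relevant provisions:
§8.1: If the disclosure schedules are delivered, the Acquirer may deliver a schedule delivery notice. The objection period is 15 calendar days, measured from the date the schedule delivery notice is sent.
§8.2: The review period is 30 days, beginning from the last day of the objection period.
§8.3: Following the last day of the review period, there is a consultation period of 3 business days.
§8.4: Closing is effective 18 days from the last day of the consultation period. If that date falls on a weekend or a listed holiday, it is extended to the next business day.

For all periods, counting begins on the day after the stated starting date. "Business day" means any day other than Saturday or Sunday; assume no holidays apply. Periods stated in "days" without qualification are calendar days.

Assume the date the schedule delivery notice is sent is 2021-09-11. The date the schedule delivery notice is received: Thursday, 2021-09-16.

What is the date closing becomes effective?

2021-11-16

The last day of the objection period: 2021-09-11 + 15 days = 2021-09-26.
The last day of the review period: 2021-09-26 + 30 days = 2021-10-26.
The last day of the consultation period: 3 business days after Tuesday, 2021-10-26, skipping weekends — Oct 27, Oct 28, Oct 29 — lands on Friday, 2021-10-29.
The date closing becomes effective: 2021-10-29 + 18 days = 2021-11-16. 2021-11-16 is a Tuesday, so no roll-forward applies.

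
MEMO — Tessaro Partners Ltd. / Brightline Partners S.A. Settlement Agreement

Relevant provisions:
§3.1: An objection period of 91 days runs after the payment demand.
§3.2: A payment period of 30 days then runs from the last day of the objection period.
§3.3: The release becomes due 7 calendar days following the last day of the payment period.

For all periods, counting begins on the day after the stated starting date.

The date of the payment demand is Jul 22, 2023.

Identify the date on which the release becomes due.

Nov 27, 2023

The last day of the objection period: Jul 22, 2023 + 91 days = Oct 21, 2023.
Adding 30 calendar days to Oct 21, 2023 gives Nov 20, 2023, which is the last day of the payment period.
The date on which the release becomes due: Nov 20, 2023 + 7 days = Nov 27, 2023.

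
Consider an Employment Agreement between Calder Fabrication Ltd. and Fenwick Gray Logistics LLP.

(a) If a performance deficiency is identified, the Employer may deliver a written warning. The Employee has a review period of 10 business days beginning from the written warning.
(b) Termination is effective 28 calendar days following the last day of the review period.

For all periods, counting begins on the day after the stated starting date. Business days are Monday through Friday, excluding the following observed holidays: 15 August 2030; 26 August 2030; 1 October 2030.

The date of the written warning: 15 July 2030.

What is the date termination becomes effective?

26 August 2030

The last day of the review period: counting 10 business days from Monday, 15 July 2030 (Jul 16, Jul 17, Jul 18, Jul 19, Jul 22, Jul 23, Jul 24, Jul 25, Jul 26, Jul 29, skipping weekends) reaches Monday, 29 July 2030.
Adding 28 calendar days to 29 July 2030 gives 26 August 2030, which is the date termination becomes effective.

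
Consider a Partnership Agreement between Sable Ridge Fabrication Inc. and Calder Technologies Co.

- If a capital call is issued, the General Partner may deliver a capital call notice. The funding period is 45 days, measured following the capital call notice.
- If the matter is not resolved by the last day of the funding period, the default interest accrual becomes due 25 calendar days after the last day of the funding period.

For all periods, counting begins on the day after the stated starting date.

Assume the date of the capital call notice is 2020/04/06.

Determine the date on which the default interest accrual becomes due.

The last day of the funding period: 45 calendar days after 2020/04/06 is 2020/05/21.
Adding 25 calendar days to 2020/05/21 gives 2020/06/15, which is the date on which the default interest accrual becomes due.

2020/06/15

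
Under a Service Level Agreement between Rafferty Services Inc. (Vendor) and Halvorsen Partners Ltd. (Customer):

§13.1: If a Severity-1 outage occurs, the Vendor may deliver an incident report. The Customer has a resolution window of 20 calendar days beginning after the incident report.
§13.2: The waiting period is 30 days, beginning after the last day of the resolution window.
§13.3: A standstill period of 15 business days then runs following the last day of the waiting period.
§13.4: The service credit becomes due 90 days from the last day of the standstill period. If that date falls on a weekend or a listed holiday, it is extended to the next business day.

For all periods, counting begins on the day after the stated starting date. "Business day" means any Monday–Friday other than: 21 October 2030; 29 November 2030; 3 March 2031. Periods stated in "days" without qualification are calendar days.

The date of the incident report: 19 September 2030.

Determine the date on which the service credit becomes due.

The last day of the resolution window: 20 calendar days after 19 September 2030 is 9 October 2030.
Adding 30 calendar days to 9 October 2030 gives 8 November 2030, which is the last day of the waiting period.
The last day of the standstill period: 15 business days after Friday, 8 November 2030, skipping weekends and the listed holiday on Nov 29 — Nov 11, Nov 12, Nov 13, Nov 14, …, Nov 27, Nov 28, Dec 2 — lands on Monday, 2 December 2030.
Adding 90 calendar days to 2 December 2030 gives 2 March 2031, which is the date on which the service credit becomes due. That falls on a Sunday, so it rolls to the next business day, Tuesday, 4 March 2031.

4 March 2031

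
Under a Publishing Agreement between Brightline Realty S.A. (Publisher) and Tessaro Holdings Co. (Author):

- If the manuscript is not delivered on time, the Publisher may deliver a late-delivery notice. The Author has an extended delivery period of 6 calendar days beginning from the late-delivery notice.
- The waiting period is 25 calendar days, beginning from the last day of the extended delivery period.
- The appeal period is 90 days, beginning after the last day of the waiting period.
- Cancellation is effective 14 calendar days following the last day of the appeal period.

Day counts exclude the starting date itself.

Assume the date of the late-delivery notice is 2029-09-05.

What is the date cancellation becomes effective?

Adding 6 calendar days to 2029-09-05 gives 2029-09-11, which is the last day of the extended delivery period.
The last day of the waiting period: 25 calendar days after 2029-09-11 is 2029-10-06.
Adding 90 calendar days to 2029-10-06 gives 2030-01-04, which is the last day of the appeal period.
The date cancellation becomes effective: 2030-01-04 + 14 days = 2030-01-18.

2030-01-18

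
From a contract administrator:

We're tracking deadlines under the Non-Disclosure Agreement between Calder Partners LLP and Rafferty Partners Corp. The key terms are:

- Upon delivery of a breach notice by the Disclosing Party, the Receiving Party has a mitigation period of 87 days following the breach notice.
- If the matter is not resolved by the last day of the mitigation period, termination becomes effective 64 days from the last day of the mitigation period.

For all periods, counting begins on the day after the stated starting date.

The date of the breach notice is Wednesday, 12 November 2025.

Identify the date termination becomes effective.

12 April 2026

The last day of the mitigation period: 12 November 2025 + 87 days = 7 February 2026.
The date termination becomes effective: 7 February 2026 + 64 days = 12 April 2026.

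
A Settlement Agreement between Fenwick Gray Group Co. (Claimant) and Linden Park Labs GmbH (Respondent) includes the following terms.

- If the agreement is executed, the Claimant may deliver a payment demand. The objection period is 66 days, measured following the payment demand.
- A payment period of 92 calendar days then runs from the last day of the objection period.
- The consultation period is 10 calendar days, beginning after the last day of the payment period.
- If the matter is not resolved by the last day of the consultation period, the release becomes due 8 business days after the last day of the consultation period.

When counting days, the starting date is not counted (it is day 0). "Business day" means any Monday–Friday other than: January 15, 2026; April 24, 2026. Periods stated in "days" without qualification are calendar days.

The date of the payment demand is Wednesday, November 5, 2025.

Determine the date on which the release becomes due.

The last day of the objection period: November 5, 2025 + 66 days = January 10, 2026.
Adding 92 calendar days to January 10, 2026 gives April 12, 2026, which is the last day of the payment period.
The last day of the consultation period: April 12, 2026 + 10 days = April 22, 2026.
The date on which the release becomes due: 8 business days after Wednesday, April 22, 2026, skipping weekends and the listed holiday on Apr 24 — Apr 23, Apr 27, Apr 28, Apr 29, Apr 30, May 1, May 4, May 5 — lands on Tuesday, May 5, 2026.

May 5, 2026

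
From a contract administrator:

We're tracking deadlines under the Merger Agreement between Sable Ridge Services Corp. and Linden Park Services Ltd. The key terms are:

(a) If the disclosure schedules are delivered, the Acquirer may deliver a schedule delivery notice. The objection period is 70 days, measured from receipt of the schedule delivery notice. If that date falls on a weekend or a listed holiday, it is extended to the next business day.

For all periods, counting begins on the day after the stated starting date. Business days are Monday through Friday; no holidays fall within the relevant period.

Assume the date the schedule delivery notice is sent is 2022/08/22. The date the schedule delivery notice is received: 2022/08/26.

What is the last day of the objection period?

2022/11/04

The last day of the objection period: 2022/08/26 + 70 days = 2022/11/04. 2022/11/04 is a Friday, so no roll-forward applies.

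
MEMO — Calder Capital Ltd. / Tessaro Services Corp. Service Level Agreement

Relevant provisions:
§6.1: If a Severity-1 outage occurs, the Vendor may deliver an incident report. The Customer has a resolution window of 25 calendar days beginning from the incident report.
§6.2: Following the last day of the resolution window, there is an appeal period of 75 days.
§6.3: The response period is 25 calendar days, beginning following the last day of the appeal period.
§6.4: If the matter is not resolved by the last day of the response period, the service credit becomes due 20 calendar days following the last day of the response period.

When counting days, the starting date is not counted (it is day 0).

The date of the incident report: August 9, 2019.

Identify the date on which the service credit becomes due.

The last day of the resolution window: August 9, 2019 + 25 days = September 3, 2019.
Adding 75 calendar days to September 3, 2019 gives November 17, 2019, which is the last day of the appeal period.
The last day of the response period: 25 calendar days after November 17, 2019 is December 12, 2019.
Adding 20 calendar days to December 12, 2019 gives January 1, 2020, which is the date on which the service credit becomes due.

January 1, 2020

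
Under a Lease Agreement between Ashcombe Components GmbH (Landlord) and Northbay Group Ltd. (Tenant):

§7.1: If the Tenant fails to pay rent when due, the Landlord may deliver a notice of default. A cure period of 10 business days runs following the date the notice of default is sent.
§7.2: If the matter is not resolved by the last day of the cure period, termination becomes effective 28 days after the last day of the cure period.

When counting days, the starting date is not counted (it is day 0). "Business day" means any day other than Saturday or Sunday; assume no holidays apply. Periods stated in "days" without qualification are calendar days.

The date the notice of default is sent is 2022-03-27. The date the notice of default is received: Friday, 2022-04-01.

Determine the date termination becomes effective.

2022-05-06

From Sunday, 2022-03-27, 10 business days (Mar 28, Mar 29, Mar 30, Mar 31, Apr 1, Apr 4, Apr 5, Apr 6, Apr 7, Apr 8, skipping weekends) brings us to Friday, 2022-04-08, which is the last day of the cure period.
The date termination becomes effective: 2022-04-08 + 28 days = 2022-05-06.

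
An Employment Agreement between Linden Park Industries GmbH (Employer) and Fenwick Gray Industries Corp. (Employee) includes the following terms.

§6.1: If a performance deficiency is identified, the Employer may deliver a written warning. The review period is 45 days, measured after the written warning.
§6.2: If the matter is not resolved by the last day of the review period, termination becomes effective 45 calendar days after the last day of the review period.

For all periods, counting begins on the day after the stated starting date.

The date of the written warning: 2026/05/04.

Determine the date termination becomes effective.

2026/08/02

Adding 45 calendar days to 2026/05/04 gives 2026/06/18, which is the last day of the review period.
Adding 45 calendar days to 2026/06/18 gives 2026/08/02, which is the date termination becomes effective.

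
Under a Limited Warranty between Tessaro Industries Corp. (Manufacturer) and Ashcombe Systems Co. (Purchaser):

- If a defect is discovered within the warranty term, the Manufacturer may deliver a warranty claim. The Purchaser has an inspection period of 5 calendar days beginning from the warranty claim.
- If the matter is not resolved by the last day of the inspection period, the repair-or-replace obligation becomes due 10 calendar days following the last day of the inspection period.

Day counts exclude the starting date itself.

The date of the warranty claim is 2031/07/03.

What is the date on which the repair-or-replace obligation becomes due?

The last day of the inspection period: 2031/07/03 + 5 days = 2031/07/08.
The date on which the repair-or-replace obligation becomes due: 2031/07/08 + 10 days = 2031/07/18.

2031/07/18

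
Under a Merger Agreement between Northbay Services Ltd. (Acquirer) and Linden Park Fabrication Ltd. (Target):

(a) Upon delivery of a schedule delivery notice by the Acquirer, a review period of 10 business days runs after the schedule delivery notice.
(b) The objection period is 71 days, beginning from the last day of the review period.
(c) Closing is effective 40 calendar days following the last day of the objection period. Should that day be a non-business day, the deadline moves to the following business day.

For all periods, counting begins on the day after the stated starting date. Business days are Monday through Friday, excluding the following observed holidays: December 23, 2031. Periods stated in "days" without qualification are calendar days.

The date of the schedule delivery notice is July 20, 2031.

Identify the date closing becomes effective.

From Sunday, July 20, 2031, 10 business days (Jul 21, Jul 22, Jul 23, Jul 24, Jul 25, Jul 28, Jul 29, Jul 30, Jul 31, Aug 1, skipping weekends) brings us to Friday, August 1, 2031, which is the last day of the review period.
The last day of the objection period: August 1, 2031 + 71 days = October 11, 2031.
The date closing becomes effective: October 11, 2031 + 40 days = November 20, 2031. November 20, 2031 is a Thursday and is not a listed holiday, so no roll-forward applies.

November 20, 2031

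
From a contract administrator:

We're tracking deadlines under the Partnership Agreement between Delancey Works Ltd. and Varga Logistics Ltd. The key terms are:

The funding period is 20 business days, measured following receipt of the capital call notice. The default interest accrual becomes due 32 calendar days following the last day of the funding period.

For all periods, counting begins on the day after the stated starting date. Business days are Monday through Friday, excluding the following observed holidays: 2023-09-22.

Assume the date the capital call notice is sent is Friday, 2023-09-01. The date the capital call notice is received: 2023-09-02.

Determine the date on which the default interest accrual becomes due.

2023-11-03

From Saturday, 2023-09-02, 20 business days (Sep 4, Sep 5, Sep 6, Sep 7, …, Sep 28, Sep 29, Oct 2, skipping weekends and the listed holiday on Sep 22) brings us to Monday, 2023-10-02, which is the last day of the funding period.
The date on which the default interest accrual becomes due: 2023-10-02 + 32 days = 2023-11-03.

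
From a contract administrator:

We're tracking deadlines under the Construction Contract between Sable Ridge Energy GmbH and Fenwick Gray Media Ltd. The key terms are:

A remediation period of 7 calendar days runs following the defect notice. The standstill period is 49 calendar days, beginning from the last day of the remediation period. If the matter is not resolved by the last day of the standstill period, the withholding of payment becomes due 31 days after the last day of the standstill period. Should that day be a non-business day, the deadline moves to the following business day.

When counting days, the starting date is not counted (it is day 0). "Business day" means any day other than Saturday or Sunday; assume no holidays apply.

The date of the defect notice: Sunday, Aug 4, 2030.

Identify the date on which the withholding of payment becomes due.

Oct 30, 2030

The last day of the remediation period: Aug 4, 2030 + 7 days = Aug 11, 2030.
The last day of the standstill period: Aug 11, 2030 + 49 days = Sep 29, 2030.
The date on which the withholding of payment becomes due: Sep 29, 2030 + 31 days = Oct 30, 2030. Oct 30, 2030 is a Wednesday, so no roll-forward applies.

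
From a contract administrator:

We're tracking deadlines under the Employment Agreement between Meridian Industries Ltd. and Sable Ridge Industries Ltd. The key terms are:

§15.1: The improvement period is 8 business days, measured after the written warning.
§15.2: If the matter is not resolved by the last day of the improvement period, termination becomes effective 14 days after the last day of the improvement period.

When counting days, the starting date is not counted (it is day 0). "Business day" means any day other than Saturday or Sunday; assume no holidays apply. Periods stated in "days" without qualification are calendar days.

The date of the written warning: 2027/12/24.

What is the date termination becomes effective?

2028/01/19

The last day of the improvement period: 8 business days after Friday, 2027/12/24, skipping weekends — Dec 27, Dec 28, Dec 29, Dec 30, Dec 31, Jan 3, Jan 4, Jan 5 — lands on Wednesday, 2028/01/05.
The date termination becomes effective: 2028/01/05 + 14 days = 2028/01/19.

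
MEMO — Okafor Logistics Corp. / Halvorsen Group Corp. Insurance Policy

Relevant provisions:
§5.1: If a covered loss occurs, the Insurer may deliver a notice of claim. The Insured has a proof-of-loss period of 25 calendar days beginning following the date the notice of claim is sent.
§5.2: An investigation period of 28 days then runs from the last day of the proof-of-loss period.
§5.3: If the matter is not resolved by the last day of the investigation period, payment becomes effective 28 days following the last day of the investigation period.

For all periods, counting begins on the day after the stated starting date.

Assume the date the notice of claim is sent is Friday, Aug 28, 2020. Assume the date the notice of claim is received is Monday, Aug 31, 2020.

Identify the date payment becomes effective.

Nov 17, 2020

Adding 25 calendar days to Aug 28, 2020 gives Sep 22, 2020, which is the last day of the proof-of-loss period.
Adding 28 calendar days to Sep 22, 2020 gives Oct 20, 2020, which is the last day of the investigation period.
Adding 28 calendar days to Oct 20, 2020 gives Nov 17, 2020, which is the date payment becomes effective.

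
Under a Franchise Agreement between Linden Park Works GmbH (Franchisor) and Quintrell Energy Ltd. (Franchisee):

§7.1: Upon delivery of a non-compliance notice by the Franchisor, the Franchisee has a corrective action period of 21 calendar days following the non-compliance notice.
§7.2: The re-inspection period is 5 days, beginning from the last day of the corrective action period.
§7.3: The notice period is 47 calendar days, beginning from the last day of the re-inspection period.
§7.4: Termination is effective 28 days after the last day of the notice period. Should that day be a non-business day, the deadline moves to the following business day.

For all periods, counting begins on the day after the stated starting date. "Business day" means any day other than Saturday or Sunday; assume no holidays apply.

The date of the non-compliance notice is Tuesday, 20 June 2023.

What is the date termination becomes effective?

The last day of the corrective action period: 20 June 2023 + 21 days = 11 July 2023.
The last day of the re-inspection period: 11 July 2023 + 5 days = 16 July 2023.
The last day of the notice period: 16 July 2023 + 47 days = 1 September 2023.
Adding 28 calendar days to 1 September 2023 gives 29 September 2023, which is the date termination becomes effective. 29 September 2023 is a Friday, so no roll-forward applies.

29 September 2023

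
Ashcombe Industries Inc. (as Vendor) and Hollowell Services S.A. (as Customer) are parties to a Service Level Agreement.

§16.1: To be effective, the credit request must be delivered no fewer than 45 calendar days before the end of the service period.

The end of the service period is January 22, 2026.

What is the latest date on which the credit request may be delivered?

Counting back 45 calendar days from January 22, 2026 gives December 8, 2025.

December 8, 2025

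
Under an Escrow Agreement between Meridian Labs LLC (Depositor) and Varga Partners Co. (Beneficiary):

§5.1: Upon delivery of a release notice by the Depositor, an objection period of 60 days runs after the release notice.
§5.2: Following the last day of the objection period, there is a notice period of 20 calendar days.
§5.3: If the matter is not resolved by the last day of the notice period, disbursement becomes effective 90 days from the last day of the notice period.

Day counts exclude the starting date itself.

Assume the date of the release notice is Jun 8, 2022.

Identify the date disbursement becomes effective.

Nov 25, 2022

Adding 60 calendar days to Jun 8, 2022 gives Aug 7, 2022, which is the last day of the objection period.
The last day of the notice period: 20 calendar days after Aug 7, 2022 is Aug 27, 2022.
The date disbursement becomes effective: Aug 27, 2022 + 90 days = Nov 25, 2022.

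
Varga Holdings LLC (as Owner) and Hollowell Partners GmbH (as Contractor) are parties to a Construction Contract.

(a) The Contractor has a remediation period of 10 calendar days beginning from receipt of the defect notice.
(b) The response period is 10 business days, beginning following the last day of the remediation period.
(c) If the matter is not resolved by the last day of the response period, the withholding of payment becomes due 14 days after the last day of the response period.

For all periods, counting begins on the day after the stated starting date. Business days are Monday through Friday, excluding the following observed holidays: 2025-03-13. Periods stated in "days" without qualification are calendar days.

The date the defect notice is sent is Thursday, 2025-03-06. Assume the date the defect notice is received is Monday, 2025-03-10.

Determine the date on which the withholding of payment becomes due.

Adding 10 calendar days to 2025-03-10 gives 2025-03-20, which is the last day of the remediation period.
From Thursday, 2025-03-20, 10 business days (Mar 21, Mar 24, Mar 25, Mar 26, Mar 27, Mar 28, Mar 31, Apr 1, Apr 2, Apr 3, skipping weekends) brings us to Thursday, 2025-04-03, which is the last day of the response period.
The date on which the withholding of payment becomes due: 14 calendar days after 2025-04-03 is 2025-04-17.

2025-04-17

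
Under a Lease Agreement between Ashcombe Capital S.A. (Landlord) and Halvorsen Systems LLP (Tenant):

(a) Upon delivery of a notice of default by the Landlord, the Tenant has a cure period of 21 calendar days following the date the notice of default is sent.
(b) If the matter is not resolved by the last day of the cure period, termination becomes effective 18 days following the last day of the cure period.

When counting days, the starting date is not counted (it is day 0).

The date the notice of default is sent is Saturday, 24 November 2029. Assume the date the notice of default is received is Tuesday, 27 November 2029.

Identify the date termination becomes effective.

The last day of the cure period: 21 calendar days after 24 November 2029 is 15 December 2029.
Adding 18 calendar days to 15 December 2029 gives 2 January 2030, which is the date termination becomes effective.

2 January 2030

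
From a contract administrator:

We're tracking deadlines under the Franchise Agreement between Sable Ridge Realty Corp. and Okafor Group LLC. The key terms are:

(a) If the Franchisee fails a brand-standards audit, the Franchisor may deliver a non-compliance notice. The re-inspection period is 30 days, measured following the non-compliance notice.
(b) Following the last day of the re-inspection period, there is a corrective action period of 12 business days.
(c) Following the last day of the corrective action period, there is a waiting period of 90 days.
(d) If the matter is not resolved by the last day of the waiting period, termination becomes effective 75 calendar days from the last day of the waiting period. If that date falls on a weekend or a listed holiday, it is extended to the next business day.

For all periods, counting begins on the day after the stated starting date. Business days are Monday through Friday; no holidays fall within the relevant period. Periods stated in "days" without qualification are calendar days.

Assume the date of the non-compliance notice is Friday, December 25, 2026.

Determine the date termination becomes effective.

July 26, 2027

Adding 30 calendar days to December 25, 2026 gives January 24, 2027, which is the last day of the re-inspection period.
The last day of the corrective action period: 12 business days after Sunday, January 24, 2027, skipping weekends — Jan 25, Jan 26, Jan 27, Jan 28, …, Feb 5, Feb 8, Feb 9 — lands on Tuesday, February 9, 2027.
Adding 90 calendar days to February 9, 2027 gives May 10, 2027, which is the last day of the waiting period.
Adding 75 calendar days to May 10, 2027 gives July 24, 2027, which is the date termination becomes effective. That falls on a Saturday, so it rolls to the next business day, Monday, July 26, 2027.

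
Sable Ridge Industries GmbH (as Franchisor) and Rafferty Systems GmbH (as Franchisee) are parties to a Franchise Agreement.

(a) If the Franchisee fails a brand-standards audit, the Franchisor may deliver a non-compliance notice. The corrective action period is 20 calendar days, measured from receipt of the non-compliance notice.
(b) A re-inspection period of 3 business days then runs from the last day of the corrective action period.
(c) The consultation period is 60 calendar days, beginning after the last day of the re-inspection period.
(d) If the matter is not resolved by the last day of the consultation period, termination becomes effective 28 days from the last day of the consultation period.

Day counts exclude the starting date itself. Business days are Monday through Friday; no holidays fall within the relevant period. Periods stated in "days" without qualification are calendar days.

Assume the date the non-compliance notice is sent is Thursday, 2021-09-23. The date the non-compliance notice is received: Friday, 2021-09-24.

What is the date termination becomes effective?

Adding 20 calendar days to 2021-09-24 gives 2021-10-14, which is the last day of the corrective action period.
From Thursday, 2021-10-14, 3 business days (Oct 15, Oct 18, Oct 19, skipping weekends) brings us to Tuesday, 2021-10-19, which is the last day of the re-inspection period.
The last day of the consultation period: 2021-10-19 + 60 days = 2021-12-18.
The date termination becomes effective: 2021-12-18 + 28 days = 2022-01-15.

2022-01-15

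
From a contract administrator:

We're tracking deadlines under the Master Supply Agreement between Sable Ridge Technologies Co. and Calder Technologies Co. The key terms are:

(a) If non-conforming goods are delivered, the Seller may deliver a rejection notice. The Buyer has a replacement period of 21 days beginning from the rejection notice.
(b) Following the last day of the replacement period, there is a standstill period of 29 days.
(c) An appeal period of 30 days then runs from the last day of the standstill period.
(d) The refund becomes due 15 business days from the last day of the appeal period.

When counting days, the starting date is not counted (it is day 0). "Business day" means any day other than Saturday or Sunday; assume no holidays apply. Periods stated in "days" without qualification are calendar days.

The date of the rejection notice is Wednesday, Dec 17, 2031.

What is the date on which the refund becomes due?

Mar 26, 2032

The last day of the replacement period: Dec 17, 2031 + 21 days = Jan 7, 2032.
The last day of the standstill period: Jan 7, 2032 + 29 days = Feb 5, 2032.
The last day of the appeal period: 30 calendar days after Feb 5, 2032 is Mar 6, 2032.
The date on which the refund becomes due: counting 15 business days from Saturday, Mar 6, 2032 (Mar 8, Mar 9, Mar 10, Mar 11, …, Mar 24, Mar 25, Mar 26, skipping weekends) reaches Friday, Mar 26, 2032.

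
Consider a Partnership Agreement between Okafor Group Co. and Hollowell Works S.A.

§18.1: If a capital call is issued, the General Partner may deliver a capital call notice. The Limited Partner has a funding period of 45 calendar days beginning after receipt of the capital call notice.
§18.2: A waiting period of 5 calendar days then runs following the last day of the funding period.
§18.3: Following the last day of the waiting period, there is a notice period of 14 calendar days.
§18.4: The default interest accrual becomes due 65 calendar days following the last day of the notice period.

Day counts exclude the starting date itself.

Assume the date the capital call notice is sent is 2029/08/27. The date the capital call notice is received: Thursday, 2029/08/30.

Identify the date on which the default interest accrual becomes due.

The last day of the funding period: 45 calendar days after 2029/08/30 is 2029/10/14.
The last day of the waiting period: 2029/10/14 + 5 days = 2029/10/19.
The last day of the notice period: 14 calendar days after 2029/10/19 is 2029/11/02.
Adding 65 calendar days to 2029/11/02 gives 2030/01/06, which is the date on which the default interest accrual becomes due.

2030/01/06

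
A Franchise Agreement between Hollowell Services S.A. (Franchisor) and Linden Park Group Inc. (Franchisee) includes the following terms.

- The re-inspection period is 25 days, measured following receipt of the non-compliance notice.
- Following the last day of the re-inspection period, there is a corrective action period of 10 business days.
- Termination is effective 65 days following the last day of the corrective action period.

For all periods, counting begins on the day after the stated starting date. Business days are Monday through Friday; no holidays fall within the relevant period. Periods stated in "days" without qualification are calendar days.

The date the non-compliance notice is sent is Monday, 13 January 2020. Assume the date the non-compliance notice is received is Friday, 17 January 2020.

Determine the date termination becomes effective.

30 April 2020

The last day of the re-inspection period: 17 January 2020 + 25 days = 11 February 2020.
The last day of the corrective action period: 10 business days after Tuesday, 11 February 2020, skipping weekends — Feb 12, Feb 13, Feb 14, Feb 17, Feb 18, Feb 19, Feb 20, Feb 21, Feb 24, Feb 25 — lands on Tuesday, 25 February 2020.
The date termination becomes effective: 65 calendar days after 25 February 2020 is 30 April 2020.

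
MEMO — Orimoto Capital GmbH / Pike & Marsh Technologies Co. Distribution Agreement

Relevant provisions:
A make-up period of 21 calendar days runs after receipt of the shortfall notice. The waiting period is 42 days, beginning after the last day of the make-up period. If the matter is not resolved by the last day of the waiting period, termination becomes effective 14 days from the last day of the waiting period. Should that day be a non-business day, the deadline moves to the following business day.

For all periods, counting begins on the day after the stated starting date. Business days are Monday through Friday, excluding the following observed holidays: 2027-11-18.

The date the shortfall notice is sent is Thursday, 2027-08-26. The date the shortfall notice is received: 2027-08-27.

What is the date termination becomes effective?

2027-11-12

The last day of the make-up period: 2027-08-27 + 21 days = 2027-09-17.
Adding 42 calendar days to 2027-09-17 gives 2027-10-29, which is the last day of the waiting period.
Adding 14 calendar days to 2027-10-29 gives 2027-11-12, which is the date termination becomes effective. 2027-11-12 is a Friday and is not a listed holiday, so no roll-forward applies.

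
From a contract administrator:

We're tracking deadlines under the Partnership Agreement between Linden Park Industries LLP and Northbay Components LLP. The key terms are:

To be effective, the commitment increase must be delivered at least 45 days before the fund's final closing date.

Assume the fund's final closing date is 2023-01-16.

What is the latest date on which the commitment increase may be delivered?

2023-01-16 minus 45 days is 2022-12-02.

2022-12-02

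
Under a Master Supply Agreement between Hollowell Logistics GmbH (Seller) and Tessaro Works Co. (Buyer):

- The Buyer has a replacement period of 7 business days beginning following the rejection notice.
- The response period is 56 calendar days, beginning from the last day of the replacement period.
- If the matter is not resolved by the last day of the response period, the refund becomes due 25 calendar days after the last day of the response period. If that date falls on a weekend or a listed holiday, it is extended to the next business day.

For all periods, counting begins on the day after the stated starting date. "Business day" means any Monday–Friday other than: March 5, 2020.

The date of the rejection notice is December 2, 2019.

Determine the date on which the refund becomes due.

The last day of the replacement period: 7 business days after Monday, December 2, 2019, skipping weekends — Dec 3, Dec 4, Dec 5, Dec 6, Dec 9, Dec 10, Dec 11 — lands on Wednesday, December 11, 2019.
The last day of the response period: 56 calendar days after December 11, 2019 is February 5, 2020.
Adding 25 calendar days to February 5, 2020 gives March 1, 2020, which is the date on which the refund becomes due. That falls on a Sunday, so it rolls to the next business day, Monday, March 2, 2020.

March 2, 2020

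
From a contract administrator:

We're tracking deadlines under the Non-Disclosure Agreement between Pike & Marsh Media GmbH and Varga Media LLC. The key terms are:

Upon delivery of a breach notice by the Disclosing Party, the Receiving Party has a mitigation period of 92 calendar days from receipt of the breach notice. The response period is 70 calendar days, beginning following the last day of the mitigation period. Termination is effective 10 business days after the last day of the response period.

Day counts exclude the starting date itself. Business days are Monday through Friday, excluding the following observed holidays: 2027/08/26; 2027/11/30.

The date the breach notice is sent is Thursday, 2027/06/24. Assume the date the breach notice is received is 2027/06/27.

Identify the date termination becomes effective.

The last day of the mitigation period: 2027/06/27 + 92 days = 2027/09/27.
Adding 70 calendar days to 2027/09/27 gives 2027/12/06, which is the last day of the response period.
The date termination becomes effective: 10 business days after Monday, 2027/12/06, skipping weekends — Dec 7, Dec 8, Dec 9, Dec 10, Dec 13, Dec 14, Dec 15, Dec 16, Dec 17, Dec 20 — lands on Monday, 2027/12/20.

2027/12/20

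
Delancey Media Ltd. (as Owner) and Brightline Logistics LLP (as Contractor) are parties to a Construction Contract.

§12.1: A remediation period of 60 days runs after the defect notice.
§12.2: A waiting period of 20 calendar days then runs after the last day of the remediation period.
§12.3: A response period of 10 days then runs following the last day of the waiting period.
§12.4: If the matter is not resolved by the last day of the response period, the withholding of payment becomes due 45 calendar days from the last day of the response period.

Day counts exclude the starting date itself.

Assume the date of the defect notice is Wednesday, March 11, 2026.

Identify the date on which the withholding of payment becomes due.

The last day of the remediation period: 60 calendar days after March 11, 2026 is May 10, 2026.
The last day of the waiting period: May 10, 2026 + 20 days = May 30, 2026.
The last day of the response period: 10 calendar days after May 30, 2026 is June 9, 2026.
The date on which the withholding of payment becomes due: June 9, 2026 + 45 days = July 24, 2026.

July 24, 2026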